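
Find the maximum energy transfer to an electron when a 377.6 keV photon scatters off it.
225.2123 keV

Maximum energy transfer occurs at θ = 180° (backscattering).

Initial photon: E₀ = 377.6 keV → λ₀ = 3.2835 pm

Maximum Compton shift (at 180°):
Δλ_max = 2λ_C = 2 × 2.4263 = 4.8526 pm

Final wavelength:
λ' = 3.2835 + 4.8526 = 8.1361 pm

Minimum photon energy (maximum energy to electron):
E'_min = hc/λ' = 152.3877 keV

Maximum electron kinetic energy:
K_max = E₀ - E'_min = 377.6000 - 152.3877 = 225.2123 keV

(Intermediate values are shown rounded; full precision is carried through to the final answer.)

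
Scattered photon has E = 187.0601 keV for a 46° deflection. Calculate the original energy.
210.6001 keV

Convert final energy to wavelength (hc ≈ 1239.842 keV·pm):
λ' = hc/E' = 1239.842 / 187.0601 = 6.6280 pm

Calculate the Compton shift:
Δλ = λ_C(1 - cos(46°))
Δλ = 2.4263 × (1 - cos(46°))
Δλ = 0.7409 pm

Initial wavelength:
λ = λ' - Δλ = 6.6280 - 0.7409 = 5.8872 pm

Initial energy:
E = hc/λ = 1239.842 / 5.8872 = 210.6001 keV

(Intermediate values are shown rounded; full precision is carried through to the final answer.)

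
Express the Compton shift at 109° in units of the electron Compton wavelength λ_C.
1.3256 λ_C

The Compton shift formula is:
Δλ = λ_C(1 - cos θ)

Dividing both sides by λ_C:
Δλ/λ_C = 1 - cos θ

For θ = 109°:
Δλ/λ_C = 1 - cos(109°)
Δλ/λ_C = 1 - -0.3256
Δλ/λ_C = 1.3256

This means the shift is 1.3256 × λ_C = 3.2162 pm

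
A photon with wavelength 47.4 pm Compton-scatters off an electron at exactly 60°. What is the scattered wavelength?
48.6132 pm

Using the Compton formula: λ' = λ + λ_C(1 − cos θ)

For θ = 60°, cos θ = 1/2 (exact) = 0.5000, so:
1 − cos 60° = 1 − (1/2) = 0.5000

Δλ = λ_C × 0.5000 = 2.4263 × 0.5000 = 1.2132 pm

λ' = 47.4 + 1.2132 = 48.6132 pm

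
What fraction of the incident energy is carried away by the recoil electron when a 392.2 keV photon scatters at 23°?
0.0575 (or 5.75%)

Calculate initial and final photon energies:

Initial: E₀ = 392.2 keV → λ₀ = 3.1612 pm
Compton shift: Δλ = 0.1929 pm
Final wavelength: λ' = 3.3541 pm
Final energy: E' = 369.6465 keV

Fractional energy loss:
(E₀ - E')/E₀ = (392.2000 - 369.6465)/392.2000
= 22.5535/392.2000
= 0.0575
= 5.75%

(Intermediate values are shown rounded; full precision is carried through to the final answer.)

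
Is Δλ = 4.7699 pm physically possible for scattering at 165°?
Yes, consistent

Calculate the expected shift for θ = 165°:

Δλ_expected = λ_C(1 - cos(165°))
Δλ_expected = 2.4263 × (1 - cos(165°))
Δλ_expected = 2.4263 × 1.9659
Δλ_expected = 4.7699 pm

Given shift: 4.7699 pm
Expected shift: 4.7699 pm
Difference: 0.0000 pm

The values match. This is consistent with Compton scattering at the stated angle.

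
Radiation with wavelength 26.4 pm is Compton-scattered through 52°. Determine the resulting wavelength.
27.3325 pm

Using the Compton scattering formula:
λ' = λ + Δλ = λ + λ_C(1 - cos θ)

Given:
- Initial wavelength λ = 26.4 pm
- Scattering angle θ = 52°
- Compton wavelength λ_C ≈ 2.4263 pm

Calculate the shift:
Δλ = 2.4263 × (1 - cos(52°))
Δλ = 2.4263 × 0.3843
Δλ = 0.9325 pm

Final wavelength:
λ' = 26.4 + 0.9325 = 27.3325 pm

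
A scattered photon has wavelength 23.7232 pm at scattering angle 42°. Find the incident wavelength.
23.1000 pm

From λ' = λ + Δλ, we have λ = λ' - Δλ

First calculate the Compton shift:
Δλ = λ_C(1 - cos θ)
Δλ = 2.4263 × (1 - cos(42°))
Δλ = 2.4263 × 0.2569
Δλ = 0.6232 pm

Initial wavelength:
λ = λ' - Δλ
λ = 23.7232 - 0.6232
λ = 23.1000 pm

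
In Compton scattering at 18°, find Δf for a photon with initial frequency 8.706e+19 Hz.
2.902e+18 Hz (decrease)

Convert frequency to wavelength (c = 299792458 m/s):
λ₀ = c/f₀ = 299792458/8.706e+19 = 3.4435155e-12 m = 3.4435 pm

Calculate Compton shift:
Δλ = λ_C(1 - cos(18°)) = 0.1188 pm

Final wavelength:
λ' = λ₀ + Δλ = 3.4435 + 0.1188 = 3.5623 pm

Final frequency:
f' = c/λ' = 299792458/3.5622676e-12 = 8.4157760e+19 Hz

Frequency shift (decrease):
Δf = f₀ - f' = 8.706e+19 - 8.4157760e+19 = 2.902e+18 Hz

(Intermediate values are shown rounded; full precision is carried through to the final answer.)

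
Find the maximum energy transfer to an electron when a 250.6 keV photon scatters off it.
124.0870 keV

Maximum energy transfer occurs at θ = 180° (backscattering).

Initial photon: E₀ = 250.6 keV → λ₀ = 4.9475 pm

Maximum Compton shift (at 180°):
Δλ_max = 2λ_C = 2 × 2.4263 = 4.8526 pm

Final wavelength:
λ' = 4.9475 + 4.8526 = 9.8001 pm

Minimum photon energy (maximum energy to electron):
E'_min = hc/λ' = 126.5130 keV

Maximum electron kinetic energy:
K_max = E₀ - E'_min = 250.6000 - 126.5130 = 124.0870 keV

(Intermediate values are shown rounded; full precision is carried through to the final answer.)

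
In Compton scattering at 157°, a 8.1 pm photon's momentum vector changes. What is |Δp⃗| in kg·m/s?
1.3118e-22 kg·m/s

Photon momentum magnitude is p = h/λ.

Initial momentum:
p₀ = h/λ = 6.6261e-34/8.1000e-12 = 8.1803e-23 kg·m/s

After scattering:
λ' = λ + Δλ = 8.1 + 4.6597 = 12.7597 pm
p' = h/λ' = 6.6261e-34/1.2760e-11 = 5.1930e-23 kg·m/s

Momentum is a vector; the scattered photon's direction makes angle θ = 157° with the incident direction. The magnitude of the vector change Δp⃗ = p⃗₀ − p⃗' is found from the law of cosines:
|Δp⃗|² = p₀² + p'² − 2p₀p'cos θ
|Δp⃗|² = (8.1803e-23)² + (5.1930e-23)² − 2·8.1803e-23·5.1930e-23·cos(157°)
|Δp⃗| = 1.3118e-22 kg·m/s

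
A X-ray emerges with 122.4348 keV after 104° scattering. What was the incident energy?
174.3001 keV

Convert final energy to wavelength (hc ≈ 1239.842 keV·pm):
λ' = hc/E' = 1239.842 / 122.4348 = 10.1265 pm

Calculate the Compton shift:
Δλ = λ_C(1 - cos(104°))
Δλ = 2.4263 × (1 - cos(104°))
Δλ = 3.0133 pm

Initial wavelength:
λ = λ' - Δλ = 10.1265 - 3.0133 = 7.1133 pm

Initial energy:
E = hc/λ = 1239.842 / 7.1133 = 174.3001 keV

(Intermediate values are shown rounded; full precision is carried through to the final answer.)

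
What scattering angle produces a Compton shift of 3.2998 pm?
111.10°

From the Compton formula Δλ = λ_C(1 - cos θ), we can solve for θ:

cos θ = 1 - Δλ/λ_C

Given:
- Δλ = 3.2998 pm
- λ_C = h/(m_e·c) ≈ 2.42631024 pm

cos θ = 1 - 3.2998/2.42631024
cos θ = 1 - 1.360007
cos θ = -0.360007

θ = arccos(-0.360007)
θ = 111.10°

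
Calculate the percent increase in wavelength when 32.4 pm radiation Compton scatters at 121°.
11.3455%

Calculate the Compton shift:
Δλ = λ_C(1 - cos(121°))
Δλ = 2.4263 × (1 - cos(121°))
Δλ = 2.4263 × 1.5150
Δλ = 3.6760 pm

Percentage change:
(Δλ/λ₀) × 100 = (3.6760/32.4) × 100
= 11.3455%

(Intermediate values are shown rounded; full precision is carried through to the final answer.)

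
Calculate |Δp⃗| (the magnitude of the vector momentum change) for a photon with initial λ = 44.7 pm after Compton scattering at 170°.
2.8098e-23 kg·m/s

Photon momentum magnitude is p = h/λ.

Initial momentum:
p₀ = h/λ = 6.6261e-34/4.4700e-11 = 1.4823e-23 kg·m/s

After scattering:
λ' = λ + Δλ = 44.7 + 4.8158 = 49.5158 pm
p' = h/λ' = 6.6261e-34/4.9516e-11 = 1.3382e-23 kg·m/s

Momentum is a vector; the scattered photon's direction makes angle θ = 170° with the incident direction. The magnitude of the vector change Δp⃗ = p⃗₀ − p⃗' is found from the law of cosines:
|Δp⃗|² = p₀² + p'² − 2p₀p'cos θ
|Δp⃗|² = (1.4823e-23)² + (1.3382e-23)² − 2·1.4823e-23·1.3382e-23·cos(170°)
|Δp⃗| = 2.8098e-23 kg·m/s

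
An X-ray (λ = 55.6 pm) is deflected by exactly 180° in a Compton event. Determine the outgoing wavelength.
60.4526 pm

Using the Compton formula: λ' = λ + λ_C(1 − cos θ)

For θ = 180°, cos θ = -1 (exact) = -1.0000, so:
1 − cos 180° = 1 − (-1) = 2.0000

Δλ = λ_C × 2.0000 = 2.4263 × 2.0000 = 4.8526 pm

λ' = 55.6 + 4.8526 = 60.4526 pm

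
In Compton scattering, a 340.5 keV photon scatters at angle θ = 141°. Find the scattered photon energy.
155.8933 keV

First convert energy to wavelength:
λ = hc/E, with hc ≈ 1239.842 keV·pm (i.e. 1239.842 eV·nm)

For E = 340.5 keV = 340500 eV:
λ = 1239.842 keV·pm / 340.5 keV
λ = 3.6412 pm

Calculate the Compton shift:
Δλ = λ_C(1 - cos(141°)) = 2.4263 × 1.7771
Δλ = 4.3119 pm

Final wavelength:
λ' = 3.6412 + 4.3119 = 7.9531 pm

Final energy:
E' = hc/λ' = 1239.842 / 7.9531 = 155.8933 keV

(Intermediate values are shown rounded; full precision is carried through to the final answer.)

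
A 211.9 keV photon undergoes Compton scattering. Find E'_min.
115.8331 keV (at θ = 180°)

The scattered photon has minimum energy when its wavelength is maximum, i.e., when the Compton shift Δλ = λ_C(1 − cos θ) is maximum. This occurs at θ = 180° (backscattering), giving Δλ_max = 2λ_C = 4.8526 pm.

Initial wavelength: λ₀ = hc/E₀ = 5.8511 pm
Maximum final wavelength: λ'_max = λ₀ + 2λ_C = 5.8511 + 4.8526 = 10.7037 pm
Minimum final energy: E'_min = hc/λ'_max = 115.8331 keV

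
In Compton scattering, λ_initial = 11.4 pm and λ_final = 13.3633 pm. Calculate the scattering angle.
79.00°

First find the wavelength shift:
Δλ = λ' - λ = 13.3633 - 11.4 = 1.9633 pm

Using Δλ = λ_C(1 - cos θ), with λ_C = h/(m_e·c) ≈ 2.42631024 pm:
cos θ = 1 - Δλ/λ_C
cos θ = 1 - 1.9633/2.42631024
cos θ = 0.190829

θ = arccos(0.190829)
θ = 79.00°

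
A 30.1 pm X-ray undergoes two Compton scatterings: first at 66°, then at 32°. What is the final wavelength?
31.9081 pm

Apply Compton shift twice:

First scattering at θ₁ = 66°:
Δλ₁ = λ_C(1 - cos(66°))
Δλ₁ = 2.4263 × 0.5933
Δλ₁ = 1.4394 pm

After first scattering:
λ₁ = 30.1 + 1.4394 = 31.5394 pm

Second scattering at θ₂ = 32°:
Δλ₂ = λ_C(1 - cos(32°))
Δλ₂ = 2.4263 × 0.1520
Δλ₂ = 0.3687 pm

Final wavelength:
λ₂ = 31.5394 + 0.3687 = 31.9081 pm

Total shift: Δλ_total = 1.4394 + 0.3687 = 1.8081 pm

(Intermediate values are shown rounded; full precision is carried through to the final answer.)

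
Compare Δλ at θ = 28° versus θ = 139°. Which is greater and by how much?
139° produces the larger shift by a factor of 14.991

Calculate both shifts using Δλ = λ_C(1 - cos θ):

For θ₁ = 28°:
Δλ₁ = 2.4263 × (1 - cos(28°))
Δλ₁ = 2.4263 × 0.1171
Δλ₁ = 0.2840 pm

For θ₂ = 139°:
Δλ₂ = 2.4263 × (1 - cos(139°))
Δλ₂ = 2.4263 × 1.7547
Δλ₂ = 4.2575 pm

The 139° angle produces the larger shift.
Ratio: 4.2575/0.2840 = 14.991

(Intermediate values are shown rounded; full precision is carried through to the final answer.)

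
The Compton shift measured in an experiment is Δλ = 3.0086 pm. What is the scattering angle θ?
103.89°

From the Compton formula Δλ = λ_C(1 - cos θ), we can solve for θ:

cos θ = 1 - Δλ/λ_C

Given:
- Δλ = 3.0086 pm
- λ_C = h/(m_e·c) ≈ 2.42631024 pm

cos θ = 1 - 3.0086/2.42631024
cos θ = 1 - 1.239990
cos θ = -0.239990

θ = arccos(-0.239990)
θ = 103.89°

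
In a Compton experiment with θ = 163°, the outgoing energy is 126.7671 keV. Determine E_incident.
246.3000 keV

Convert final energy to wavelength (hc ≈ 1239.842 keV·pm):
λ' = hc/E' = 1239.842 / 126.7671 = 9.7805 pm

Calculate the Compton shift:
Δλ = λ_C(1 - cos(163°))
Δλ = 2.4263 × (1 - cos(163°))
Δλ = 4.7466 pm

Initial wavelength:
λ = λ' - Δλ = 9.7805 - 4.7466 = 5.0339 pm

Initial energy:
E = hc/λ = 1239.842 / 5.0339 = 246.3000 keV

(Intermediate values are shown rounded; full precision is carried through to the final answer.)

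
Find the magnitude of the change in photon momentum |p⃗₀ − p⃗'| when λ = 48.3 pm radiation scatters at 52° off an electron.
1.1916e-23 kg·m/s

Photon momentum magnitude is p = h/λ.

Initial momentum:
p₀ = h/λ = 6.6261e-34/4.8300e-11 = 1.3719e-23 kg·m/s

After scattering:
λ' = λ + Δλ = 48.3 + 0.9325 = 49.2325 pm
p' = h/λ' = 6.6261e-34/4.9233e-11 = 1.3459e-23 kg·m/s

Momentum is a vector; the scattered photon's direction makes angle θ = 52° with the incident direction. The magnitude of the vector change Δp⃗ = p⃗₀ − p⃗' is found from the law of cosines:
|Δp⃗|² = p₀² + p'² − 2p₀p'cos θ
|Δp⃗|² = (1.3719e-23)² + (1.3459e-23)² − 2·1.3719e-23·1.3459e-23·cos(52°)
|Δp⃗| = 1.1916e-23 kg·m/s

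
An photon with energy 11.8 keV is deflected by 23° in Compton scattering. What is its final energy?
11.7784 keV

First convert energy to wavelength:
λ = hc/E, with hc ≈ 1239.842 keV·pm (i.e. 1239.842 eV·nm)

For E = 11.8 keV = 11800 eV:
λ = 1239.842 keV·pm / 11.8 keV
λ = 105.0714 pm

Calculate the Compton shift:
Δλ = λ_C(1 - cos(23°)) = 2.4263 × 0.0795
Δλ = 0.1929 pm

Final wavelength:
λ' = 105.0714 + 0.1929 = 105.2642 pm

Final energy:
E' = hc/λ' = 1239.842 / 105.2642 = 11.7784 keV

(Intermediate values are shown rounded; full precision is carried through to the final answer.)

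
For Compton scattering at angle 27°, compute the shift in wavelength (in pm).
0.2645 pm

Using the Compton scattering formula:
Δλ = λ_C(1 - cos θ)

where λ_C = h/(m_e·c) ≈ 2.4263 pm is the Compton wavelength of an electron.

For θ = 27°:
cos(27°) = 0.8910
1 - cos(27°) = 0.1090

Δλ = 2.4263 × 0.1090
Δλ = 0.2645 pm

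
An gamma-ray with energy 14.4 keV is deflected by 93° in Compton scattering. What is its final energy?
13.9853 keV

First convert energy to wavelength:
λ = hc/E, with hc ≈ 1239.842 keV·pm (i.e. 1239.842 eV·nm)

For E = 14.4 keV = 14400 eV:
λ = 1239.842 keV·pm / 14.4 keV
λ = 86.1001 pm

Calculate the Compton shift:
Δλ = λ_C(1 - cos(93°)) = 2.4263 × 1.0523
Δλ = 2.5533 pm

Final wavelength:
λ' = 86.1001 + 2.5533 = 88.6534 pm

Final energy:
E' = hc/λ' = 1239.842 / 88.6534 = 13.9853 keV

(Intermediate values are shown rounded; full precision is carried through to the final answer.)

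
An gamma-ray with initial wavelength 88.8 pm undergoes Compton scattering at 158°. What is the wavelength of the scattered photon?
93.4759 pm

Using the Compton scattering formula:
λ' = λ + Δλ = λ + λ_C(1 - cos θ)

Given:
- Initial wavelength λ = 88.8 pm
- Scattering angle θ = 158°
- Compton wavelength λ_C ≈ 2.4263 pm

Calculate the shift:
Δλ = 2.4263 × (1 - cos(158°))
Δλ = 2.4263 × 1.9272
Δλ = 4.6759 pm

Final wavelength:
λ' = 88.8 + 4.6759 = 93.4759 pm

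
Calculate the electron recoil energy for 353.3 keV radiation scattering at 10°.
3.6724 keV

By energy conservation: K_e = E_initial - E_final

First find the scattered photon energy:
Initial wavelength: λ = hc/E = 3.5093 pm
Compton shift: Δλ = λ_C(1 - cos(10°)) = 0.0369 pm
Final wavelength: λ' = 3.5093 + 0.0369 = 3.5462 pm
Final photon energy: E' = hc/λ' = 349.6276 keV

Electron kinetic energy:
K_e = E - E' = 353.3000 - 349.6276 = 3.6724 keV

(Intermediate values are shown rounded; full precision is carried through to the final answer.)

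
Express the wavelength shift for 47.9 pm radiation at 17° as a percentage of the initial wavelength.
0.2213%

Calculate the Compton shift:
Δλ = λ_C(1 - cos(17°))
Δλ = 2.4263 × (1 - cos(17°))
Δλ = 2.4263 × 0.0437
Δλ = 0.1060 pm

Percentage change:
(Δλ/λ₀) × 100 = (0.1060/47.9) × 100
= 0.2213%

(Intermediate values are shown rounded; full precision is carried through to the final answer.)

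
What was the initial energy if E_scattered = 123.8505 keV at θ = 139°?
215.5001 keV

Convert final energy to wavelength (hc ≈ 1239.842 keV·pm):
λ' = hc/E' = 1239.842 / 123.8505 = 10.0108 pm

Calculate the Compton shift:
Δλ = λ_C(1 - cos(139°))
Δλ = 2.4263 × (1 - cos(139°))
Δλ = 4.2575 pm

Initial wavelength:
λ = λ' - Δλ = 10.0108 - 4.2575 = 5.7533 pm

Initial energy:
E = hc/λ = 1239.842 / 5.7533 = 215.5001 keV

(Intermediate values are shown rounded; full precision is carried through to the final answer.)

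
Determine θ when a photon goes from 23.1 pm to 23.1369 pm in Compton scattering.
10.01°

First find the wavelength shift:
Δλ = λ' - λ = 23.1369 - 23.1 = 0.0369 pm

Using Δλ = λ_C(1 - cos θ), with λ_C = h/(m_e·c) ≈ 2.42631024 pm:
cos θ = 1 - Δλ/λ_C
cos θ = 1 - 0.0369/2.42631024
cos θ = 0.984792

θ = arccos(0.984792)
θ = 10.01°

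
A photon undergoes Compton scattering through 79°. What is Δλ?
1.9633 pm

Using the Compton scattering formula:
Δλ = λ_C(1 - cos θ)

where λ_C = h/(m_e·c) ≈ 2.4263 pm is the Compton wavelength of an electron.

For θ = 79°:
cos(79°) = 0.1908
1 - cos(79°) = 0.8092

Δλ = 2.4263 × 0.8092
Δλ = 1.9633 pm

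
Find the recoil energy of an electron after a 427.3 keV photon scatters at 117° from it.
234.4607 keV

By energy conservation: K_e = E_initial - E_final

First find the scattered photon energy:
Initial wavelength: λ = hc/E = 2.9016 pm
Compton shift: Δλ = λ_C(1 - cos(117°)) = 3.5278 pm
Final wavelength: λ' = 2.9016 + 3.5278 = 6.4294 pm
Final photon energy: E' = hc/λ' = 192.8393 keV

Electron kinetic energy:
K_e = E - E' = 427.3000 - 192.8393 = 234.4607 keV

(Intermediate values are shown rounded; full precision is carried through to the final answer.)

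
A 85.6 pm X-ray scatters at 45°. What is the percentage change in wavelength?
0.8302%

Calculate the Compton shift:
Δλ = λ_C(1 - cos(45°))
Δλ = 2.4263 × (1 - cos(45°))
Δλ = 2.4263 × 0.2929
Δλ = 0.7106 pm

Percentage change:
(Δλ/λ₀) × 100 = (0.7106/85.6) × 100
= 0.8302%

(Intermediate values are shown rounded; full precision is carried through to the final answer.)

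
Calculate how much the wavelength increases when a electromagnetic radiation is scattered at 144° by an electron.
4.3892 pm

Using the Compton scattering formula:
Δλ = λ_C(1 - cos θ)

where λ_C = h/(m_e·c) ≈ 2.4263 pm is the Compton wavelength of an electron.

For θ = 144°:
cos(144°) = -0.8090
1 - cos(144°) = 1.8090

Δλ = 2.4263 × 1.8090
Δλ = 4.3892 pm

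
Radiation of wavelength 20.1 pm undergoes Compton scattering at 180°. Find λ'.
24.9526 pm

Using the Compton formula: λ' = λ + λ_C(1 − cos θ)

For θ = 180°, cos θ = -1 (exact) = -1.0000, so:
1 − cos 180° = 1 − (-1) = 2.0000

Δλ = λ_C × 2.0000 = 2.4263 × 2.0000 = 4.8526 pm

λ' = 20.1 + 4.8526 = 24.9526 pm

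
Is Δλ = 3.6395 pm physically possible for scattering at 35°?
No, inconsistent

Calculate the expected shift for θ = 35°:

Δλ_expected = λ_C(1 - cos(35°))
Δλ_expected = 2.4263 × (1 - cos(35°))
Δλ_expected = 2.4263 × 0.1808
Δλ_expected = 0.4388 pm

Given shift: 3.6395 pm
Expected shift: 0.4388 pm
Difference: 3.2007 pm

The values do not match. The given shift corresponds to θ ≈ 120.0°, not 35°.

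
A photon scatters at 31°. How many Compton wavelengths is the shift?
0.1428 λ_C

The Compton shift formula is:
Δλ = λ_C(1 - cos θ)

Dividing both sides by λ_C:
Δλ/λ_C = 1 - cos θ

For θ = 31°:
Δλ/λ_C = 1 - cos(31°)
Δλ/λ_C = 1 - 0.8572
Δλ/λ_C = 0.1428

This means the shift is 0.1428 × λ_C = 0.3466 pm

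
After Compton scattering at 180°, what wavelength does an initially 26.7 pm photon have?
31.5526 pm

Using the Compton formula: λ' = λ + λ_C(1 − cos θ)

For θ = 180°, cos θ = -1 (exact) = -1.0000, so:
1 − cos 180° = 1 − (-1) = 2.0000

Δλ = λ_C × 2.0000 = 2.4263 × 2.0000 = 4.8526 pm

λ' = 26.7 + 4.8526 = 31.5526 pm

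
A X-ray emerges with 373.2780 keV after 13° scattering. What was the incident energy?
380.4000 keV

Convert final energy to wavelength (hc ≈ 1239.842 keV·pm):
λ' = hc/E' = 1239.842 / 373.2780 = 3.3215 pm

Calculate the Compton shift:
Δλ = λ_C(1 - cos(13°))
Δλ = 2.4263 × (1 - cos(13°))
Δλ = 0.0622 pm

Initial wavelength:
λ = λ' - Δλ = 3.3215 - 0.0622 = 3.2593 pm

Initial energy:
E = hc/λ = 1239.842 / 3.2593 = 380.4000 keV

(Intermediate values are shown rounded; full precision is carried through to the final answer.)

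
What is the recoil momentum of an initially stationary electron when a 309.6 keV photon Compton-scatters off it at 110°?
2.1455e-22 kg·m/s

The electron is initially at rest, so by conservation of momentum:
p⃗_e = p⃗₀ − p⃗'  (incident photon momentum minus scattered photon momentum)

Photon momentum magnitudes (p = h/λ = E/c):
λ₀ = hc/E₀ = 4.0047 pm → p₀ = h/λ₀ = 1.6546e-22 kg·m/s
Δλ = λ_C(1 − cos 110°) = 3.2562 pm
λ' = 7.2608 pm → p' = h/λ' = 9.1258e-23 kg·m/s

The scattered photon makes angle θ = 110° with the incident direction, so by the law of cosines:
|p⃗_e|² = p₀² + p'² − 2p₀p'cos θ
|p⃗_e|² = (1.6546e-22)² + (9.1258e-23)² − 2·1.6546e-22·9.1258e-23·cos(110°)
|p⃗_e| = 2.1455e-22 kg·m/s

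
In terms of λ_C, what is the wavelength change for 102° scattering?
1.2079 λ_C

The Compton shift formula is:
Δλ = λ_C(1 - cos θ)

Dividing both sides by λ_C:
Δλ/λ_C = 1 - cos θ

For θ = 102°:
Δλ/λ_C = 1 - cos(102°)
Δλ/λ_C = 1 - -0.2079
Δλ/λ_C = 1.2079

This means the shift is 1.2079 × λ_C = 2.9308 pm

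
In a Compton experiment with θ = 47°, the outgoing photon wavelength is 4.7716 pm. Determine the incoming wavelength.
4.0000 pm

From λ' = λ + Δλ, we have λ = λ' - Δλ

First calculate the Compton shift:
Δλ = λ_C(1 - cos θ)
Δλ = 2.4263 × (1 - cos(47°))
Δλ = 2.4263 × 0.3180
Δλ = 0.7716 pm

Initial wavelength:
λ = λ' - Δλ
λ = 4.7716 - 0.7716
λ = 4.0000 pm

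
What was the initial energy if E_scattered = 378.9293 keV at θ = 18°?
393.2000 keV

Convert final energy to wavelength (hc ≈ 1239.842 keV·pm):
λ' = hc/E' = 1239.842 / 378.9293 = 3.2720 pm

Calculate the Compton shift:
Δλ = λ_C(1 - cos(18°))
Δλ = 2.4263 × (1 - cos(18°))
Δλ = 0.1188 pm

Initial wavelength:
λ = λ' - Δλ = 3.2720 - 0.1188 = 3.1532 pm

Initial energy:
E = hc/λ = 1239.842 / 3.1532 = 393.2000 keV

(Intermediate values are shown rounded; full precision is carried through to the final answer.)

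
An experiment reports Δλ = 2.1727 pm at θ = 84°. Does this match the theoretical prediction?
Yes, consistent

Calculate the expected shift for θ = 84°:

Δλ_expected = λ_C(1 - cos(84°))
Δλ_expected = 2.4263 × (1 - cos(84°))
Δλ_expected = 2.4263 × 0.8955
Δλ_expected = 2.1727 pm

Given shift: 2.1727 pm
Expected shift: 2.1727 pm
Difference: 0.0000 pm

The values match. This is consistent with Compton scattering at the stated angle.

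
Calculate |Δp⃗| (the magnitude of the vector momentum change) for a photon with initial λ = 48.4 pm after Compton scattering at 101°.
2.0538e-23 kg·m/s

Photon momentum magnitude is p = h/λ.

Initial momentum:
p₀ = h/λ = 6.6261e-34/4.8400e-11 = 1.3690e-23 kg·m/s

After scattering:
λ' = λ + Δλ = 48.4 + 2.8893 = 51.2893 pm
p' = h/λ' = 6.6261e-34/5.1289e-11 = 1.2919e-23 kg·m/s

Momentum is a vector; the scattered photon's direction makes angle θ = 101° with the incident direction. The magnitude of the vector change Δp⃗ = p⃗₀ − p⃗' is found from the law of cosines:
|Δp⃗|² = p₀² + p'² − 2p₀p'cos θ
|Δp⃗|² = (1.3690e-23)² + (1.2919e-23)² − 2·1.3690e-23·1.2919e-23·cos(101°)
|Δp⃗| = 2.0538e-23 kg·m/s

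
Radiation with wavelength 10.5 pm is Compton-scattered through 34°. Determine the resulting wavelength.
10.9148 pm

Using the Compton scattering formula:
λ' = λ + Δλ = λ + λ_C(1 - cos θ)

Given:
- Initial wavelength λ = 10.5 pm
- Scattering angle θ = 34°
- Compton wavelength λ_C ≈ 2.4263 pm

Calculate the shift:
Δλ = 2.4263 × (1 - cos(34°))
Δλ = 2.4263 × 0.1710
Δλ = 0.4148 pm

Final wavelength:
λ' = 10.5 + 0.4148 = 10.9148 pm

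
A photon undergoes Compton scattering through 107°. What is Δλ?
3.1357 pm

Using the Compton scattering formula:
Δλ = λ_C(1 - cos θ)

where λ_C = h/(m_e·c) ≈ 2.4263 pm is the Compton wavelength of an electron.

For θ = 107°:
cos(107°) = -0.2924
1 - cos(107°) = 1.2924

Δλ = 2.4263 × 1.2924
Δλ = 3.1357 pm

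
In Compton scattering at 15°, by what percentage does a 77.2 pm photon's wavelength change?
0.1071%

Calculate the Compton shift:
Δλ = λ_C(1 - cos(15°))
Δλ = 2.4263 × (1 - cos(15°))
Δλ = 2.4263 × 0.0341
Δλ = 0.0827 pm

Percentage change:
(Δλ/λ₀) × 100 = (0.0827/77.2) × 100
= 0.1071%

(Intermediate values are shown rounded; full precision is carried through to the final answer.)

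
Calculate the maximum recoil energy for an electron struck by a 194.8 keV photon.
84.2707 keV

Maximum energy transfer occurs at θ = 180° (backscattering).

Initial photon: E₀ = 194.8 keV → λ₀ = 6.3647 pm

Maximum Compton shift (at 180°):
Δλ_max = 2λ_C = 2 × 2.4263 = 4.8526 pm

Final wavelength:
λ' = 6.3647 + 4.8526 = 11.2173 pm

Minimum photon energy (maximum energy to electron):
E'_min = hc/λ' = 110.5293 keV

Maximum electron kinetic energy:
K_max = E₀ - E'_min = 194.8000 - 110.5293 = 84.2707 keV

(Intermediate values are shown rounded; full precision is carried through to the final answer.)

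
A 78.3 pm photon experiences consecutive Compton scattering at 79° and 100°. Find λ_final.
83.1110 pm

Apply Compton shift twice:

First scattering at θ₁ = 79°:
Δλ₁ = λ_C(1 - cos(79°))
Δλ₁ = 2.4263 × 0.8092
Δλ₁ = 1.9633 pm

After first scattering:
λ₁ = 78.3 + 1.9633 = 80.2633 pm

Second scattering at θ₂ = 100°:
Δλ₂ = λ_C(1 - cos(100°))
Δλ₂ = 2.4263 × 1.1736
Δλ₂ = 2.8476 pm

Final wavelength:
λ₂ = 80.2633 + 2.8476 = 83.1110 pm

Total shift: Δλ_total = 1.9633 + 2.8476 = 4.8110 pm

(Intermediate values are shown rounded; full precision is carried through to the final answer.)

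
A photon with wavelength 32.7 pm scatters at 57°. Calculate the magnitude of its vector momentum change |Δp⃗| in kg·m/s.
1.9030e-23 kg·m/s

Photon momentum magnitude is p = h/λ.

Initial momentum:
p₀ = h/λ = 6.6261e-34/3.2700e-11 = 2.0263e-23 kg·m/s

After scattering:
λ' = λ + Δλ = 32.7 + 1.1048 = 33.8048 pm
p' = h/λ' = 6.6261e-34/3.3805e-11 = 1.9601e-23 kg·m/s

Momentum is a vector; the scattered photon's direction makes angle θ = 57° with the incident direction. The magnitude of the vector change Δp⃗ = p⃗₀ − p⃗' is found from the law of cosines:
|Δp⃗|² = p₀² + p'² − 2p₀p'cos θ
|Δp⃗|² = (2.0263e-23)² + (1.9601e-23)² − 2·2.0263e-23·1.9601e-23·cos(57°)
|Δp⃗| = 1.9030e-23 kg·m/s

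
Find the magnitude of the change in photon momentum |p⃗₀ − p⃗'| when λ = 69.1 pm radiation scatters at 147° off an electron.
1.7832e-23 kg·m/s

Photon momentum magnitude is p = h/λ.

Initial momentum:
p₀ = h/λ = 6.6261e-34/6.9100e-11 = 9.5891e-24 kg·m/s

After scattering:
λ' = λ + Δλ = 69.1 + 4.4612 = 73.5612 pm
p' = h/λ' = 6.6261e-34/7.3561e-11 = 9.0076e-24 kg·m/s

Momentum is a vector; the scattered photon's direction makes angle θ = 147° with the incident direction. The magnitude of the vector change Δp⃗ = p⃗₀ − p⃗' is found from the law of cosines:
|Δp⃗|² = p₀² + p'² − 2p₀p'cos θ
|Δp⃗|² = (9.5891e-24)² + (9.0076e-24)² − 2·9.5891e-24·9.0076e-24·cos(147°)
|Δp⃗| = 1.7832e-23 kg·m/s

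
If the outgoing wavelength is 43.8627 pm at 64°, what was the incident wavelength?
42.5000 pm

From λ' = λ + Δλ, we have λ = λ' - Δλ

First calculate the Compton shift:
Δλ = λ_C(1 - cos θ)
Δλ = 2.4263 × (1 - cos(64°))
Δλ = 2.4263 × 0.5616
Δλ = 1.3627 pm

Initial wavelength:
λ = λ' - Δλ
λ = 43.8627 - 1.3627
λ = 42.5000 pm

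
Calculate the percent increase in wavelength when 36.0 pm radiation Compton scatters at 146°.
12.3273%

Calculate the Compton shift:
Δλ = λ_C(1 - cos(146°))
Δλ = 2.4263 × (1 - cos(146°))
Δλ = 2.4263 × 1.8290
Δλ = 4.4378 pm

Percentage change:
(Δλ/λ₀) × 100 = (4.4378/36.0) × 100
= 12.3273%

(Intermediate values are shown rounded; full precision is carried through to the final answer.)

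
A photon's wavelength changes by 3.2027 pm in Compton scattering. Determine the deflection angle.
108.66°

From the Compton formula Δλ = λ_C(1 - cos θ), we can solve for θ:

cos θ = 1 - Δλ/λ_C

Given:
- Δλ = 3.2027 pm
- λ_C = h/(m_e·c) ≈ 2.42631024 pm

cos θ = 1 - 3.2027/2.42631024
cos θ = 1 - 1.319988
cos θ = -0.319988

θ = arccos(-0.319988)
θ = 108.66°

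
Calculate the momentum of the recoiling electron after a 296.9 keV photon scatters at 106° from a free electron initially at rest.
2.0360e-22 kg·m/s

The electron is initially at rest, so by conservation of momentum:
p⃗_e = p⃗₀ − p⃗'  (incident photon momentum minus scattered photon momentum)

Photon momentum magnitudes (p = h/λ = E/c):
λ₀ = hc/E₀ = 4.1760 pm → p₀ = h/λ₀ = 1.5867e-22 kg·m/s
Δλ = λ_C(1 − cos 106°) = 3.0951 pm
λ' = 7.2711 pm → p' = h/λ' = 9.1129e-23 kg·m/s

The scattered photon makes angle θ = 106° with the incident direction, so by the law of cosines:
|p⃗_e|² = p₀² + p'² − 2p₀p'cos θ
|p⃗_e|² = (1.5867e-22)² + (9.1129e-23)² − 2·1.5867e-22·9.1129e-23·cos(106°)
|p⃗_e| = 2.0360e-22 kg·m/s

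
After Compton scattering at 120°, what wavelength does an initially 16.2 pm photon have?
19.8395 pm

Using the Compton formula: λ' = λ + λ_C(1 − cos θ)

For θ = 120°, cos θ = -1/2 (exact) = -0.5000, so:
1 − cos 120° = 1 − (-1/2) = 1.5000

Δλ = λ_C × 1.5000 = 2.4263 × 1.5000 = 3.6395 pm

λ' = 16.2 + 3.6395 = 19.8395 pm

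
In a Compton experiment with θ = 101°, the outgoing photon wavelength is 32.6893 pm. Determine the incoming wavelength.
29.8000 pm

From λ' = λ + Δλ, we have λ = λ' - Δλ

First calculate the Compton shift:
Δλ = λ_C(1 - cos θ)
Δλ = 2.4263 × (1 - cos(101°))
Δλ = 2.4263 × 1.1908
Δλ = 2.8893 pm

Initial wavelength:
λ = λ' - Δλ
λ = 32.6893 - 2.8893
λ = 29.8000 pm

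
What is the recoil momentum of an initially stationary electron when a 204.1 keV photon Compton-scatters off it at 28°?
5.1814e-23 kg·m/s

The electron is initially at rest, so by conservation of momentum:
p⃗_e = p⃗₀ − p⃗'  (incident photon momentum minus scattered photon momentum)

Photon momentum magnitudes (p = h/λ = E/c):
λ₀ = hc/E₀ = 6.0747 pm → p₀ = h/λ₀ = 1.0908e-22 kg·m/s
Δλ = λ_C(1 − cos 28°) = 0.2840 pm
λ' = 6.3587 pm → p' = h/λ' = 1.0421e-22 kg·m/s

The scattered photon makes angle θ = 28° with the incident direction, so by the law of cosines:
|p⃗_e|² = p₀² + p'² − 2p₀p'cos θ
|p⃗_e|² = (1.0908e-22)² + (1.0421e-22)² − 2·1.0908e-22·1.0421e-22·cos(28°)
|p⃗_e| = 5.1814e-23 kg·m/s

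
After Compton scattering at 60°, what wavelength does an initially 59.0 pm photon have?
60.2132 pm

Using the Compton formula: λ' = λ + λ_C(1 − cos θ)

For θ = 60°, cos θ = 1/2 (exact) = 0.5000, so:
1 − cos 60° = 1 − (1/2) = 0.5000

Δλ = λ_C × 0.5000 = 2.4263 × 0.5000 = 1.2132 pm

λ' = 59.0 + 1.2132 = 60.2132 pm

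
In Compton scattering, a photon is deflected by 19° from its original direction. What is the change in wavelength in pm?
0.1322 pm

Using the Compton scattering formula:
Δλ = λ_C(1 - cos θ)

where λ_C = h/(m_e·c) ≈ 2.4263 pm is the Compton wavelength of an electron.

For θ = 19°:
cos(19°) = 0.9455
1 - cos(19°) = 0.0545

Δλ = 2.4263 × 0.0545
Δλ = 0.1322 pm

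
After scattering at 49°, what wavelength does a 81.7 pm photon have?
82.5345 pm

Using the Compton scattering formula:
λ' = λ + Δλ = λ + λ_C(1 - cos θ)

Given:
- Initial wavelength λ = 81.7 pm
- Scattering angle θ = 49°
- Compton wavelength λ_C ≈ 2.4263 pm

Calculate the shift:
Δλ = 2.4263 × (1 - cos(49°))
Δλ = 2.4263 × 0.3439
Δλ = 0.8345 pm

Final wavelength:
λ' = 81.7 + 0.8345 = 82.5345 pm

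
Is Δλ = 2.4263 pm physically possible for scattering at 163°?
No, inconsistent

Calculate the expected shift for θ = 163°:

Δλ_expected = λ_C(1 - cos(163°))
Δλ_expected = 2.4263 × (1 - cos(163°))
Δλ_expected = 2.4263 × 1.9563
Δλ_expected = 4.7466 pm

Given shift: 2.4263 pm
Expected shift: 4.7466 pm
Difference: 2.3203 pm

The values do not match. The given shift corresponds to θ ≈ 90.0°, not 163°.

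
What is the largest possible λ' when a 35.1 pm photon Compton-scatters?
39.9526 pm (at θ = 180°)

The Compton shift is Δλ = λ_C(1 − cos θ).

Since cos θ ranges from −1 to 1, the factor (1 − cos θ) ranges from 0 to 2; the maximum shift occurs at θ = 180° (backscattering):
Δλ_max = 2λ_C = 2 × 2.4263 pm = 4.8526 pm

Maximum scattered wavelength:
λ'_max = λ₀ + Δλ_max = 35.1 + 4.8526 = 39.9526 pm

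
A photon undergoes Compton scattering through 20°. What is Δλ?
0.1463 pm

Using the Compton scattering formula:
Δλ = λ_C(1 - cos θ)

where λ_C = h/(m_e·c) ≈ 2.4263 pm is the Compton wavelength of an electron.

For θ = 20°:
cos(20°) = 0.9397
1 - cos(20°) = 0.0603

Δλ = 2.4263 × 0.0603
Δλ = 0.1463 pm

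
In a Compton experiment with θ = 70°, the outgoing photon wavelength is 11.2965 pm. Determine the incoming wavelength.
9.7000 pm

From λ' = λ + Δλ, we have λ = λ' - Δλ

First calculate the Compton shift:
Δλ = λ_C(1 - cos θ)
Δλ = 2.4263 × (1 - cos(70°))
Δλ = 2.4263 × 0.6580
Δλ = 1.5965 pm

Initial wavelength:
λ = λ' - Δλ
λ = 11.2965 - 1.5965
λ = 9.7000 pm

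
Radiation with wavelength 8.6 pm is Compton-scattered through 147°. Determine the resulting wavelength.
13.0612 pm

Using the Compton scattering formula:
λ' = λ + Δλ = λ + λ_C(1 - cos θ)

Given:
- Initial wavelength λ = 8.6 pm
- Scattering angle θ = 147°
- Compton wavelength λ_C ≈ 2.4263 pm

Calculate the shift:
Δλ = 2.4263 × (1 - cos(147°))
Δλ = 2.4263 × 1.8387
Δλ = 4.4612 pm

Final wavelength:
λ' = 8.6 + 4.4612 = 13.0612 pm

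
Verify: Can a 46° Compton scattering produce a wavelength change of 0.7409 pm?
Yes, consistent

Calculate the expected shift for θ = 46°:

Δλ_expected = λ_C(1 - cos(46°))
Δλ_expected = 2.4263 × (1 - cos(46°))
Δλ_expected = 2.4263 × 0.3053
Δλ_expected = 0.7409 pm

Given shift: 0.7409 pm
Expected shift: 0.7409 pm
Difference: 0.0000 pm

The values match. This is consistent with Compton scattering at the stated angle.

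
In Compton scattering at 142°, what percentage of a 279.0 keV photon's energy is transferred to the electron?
0.4940 (or 49.40%)

Calculate initial and final photon energies:

Initial: E₀ = 279.0 keV → λ₀ = 4.4439 pm
Compton shift: Δλ = 4.3383 pm
Final wavelength: λ' = 8.7821 pm
Final energy: E' = 141.1776 keV

Fractional energy loss:
(E₀ - E')/E₀ = (279.0000 - 141.1776)/279.0000
= 137.8224/279.0000
= 0.4940
= 49.40%

(Intermediate values are shown rounded; full precision is carried through to the final answer.)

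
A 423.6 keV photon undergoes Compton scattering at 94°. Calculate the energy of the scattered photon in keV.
224.5083 keV

First convert energy to wavelength:
λ = hc/E, with hc ≈ 1239.842 keV·pm (i.e. 1239.842 eV·nm)

For E = 423.6 keV = 423600 eV:
λ = 1239.842 keV·pm / 423.6 keV
λ = 2.9269 pm

Calculate the Compton shift:
Δλ = λ_C(1 - cos(94°)) = 2.4263 × 1.0698
Δλ = 2.5956 pm

Final wavelength:
λ' = 2.9269 + 2.5956 = 5.5225 pm

Final energy:
E' = hc/λ' = 1239.842 / 5.5225 = 224.5083 keV

(Intermediate values are shown rounded; full precision is carried through to the final answer.)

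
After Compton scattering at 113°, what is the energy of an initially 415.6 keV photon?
195.0172 keV

First convert energy to wavelength:
λ = hc/E, with hc ≈ 1239.842 keV·pm (i.e. 1239.842 eV·nm)

For E = 415.6 keV = 415600 eV:
λ = 1239.842 keV·pm / 415.6 keV
λ = 2.9833 pm

Calculate the Compton shift:
Δλ = λ_C(1 - cos(113°)) = 2.4263 × 1.3907
Δλ = 3.3743 pm

Final wavelength:
λ' = 2.9833 + 3.3743 = 6.3576 pm

Final energy:
E' = hc/λ' = 1239.842 / 6.3576 = 195.0172 keV

(Intermediate values are shown rounded; full precision is carried through to the final answer.)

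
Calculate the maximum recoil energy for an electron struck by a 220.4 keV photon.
102.0723 keV

Maximum energy transfer occurs at θ = 180° (backscattering).

Initial photon: E₀ = 220.4 keV → λ₀ = 5.6254 pm

Maximum Compton shift (at 180°):
Δλ_max = 2λ_C = 2 × 2.4263 = 4.8526 pm

Final wavelength:
λ' = 5.6254 + 4.8526 = 10.4780 pm

Minimum photon energy (maximum energy to electron):
E'_min = hc/λ' = 118.3277 keV

Maximum electron kinetic energy:
K_max = E₀ - E'_min = 220.4000 - 118.3277 = 102.0723 keV

(Intermediate values are shown rounded; full precision is carried through to the final answer.)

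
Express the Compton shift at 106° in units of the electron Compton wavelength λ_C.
1.2756 λ_C

The Compton shift formula is:
Δλ = λ_C(1 - cos θ)

Dividing both sides by λ_C:
Δλ/λ_C = 1 - cos θ

For θ = 106°:
Δλ/λ_C = 1 - cos(106°)
Δλ/λ_C = 1 - -0.2756
Δλ/λ_C = 1.2756

This means the shift is 1.2756 × λ_C = 3.0951 pm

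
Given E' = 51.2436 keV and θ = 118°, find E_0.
60.1000 keV

Convert final energy to wavelength (hc ≈ 1239.842 keV·pm):
λ' = hc/E' = 1239.842 / 51.2436 = 24.1951 pm

Calculate the Compton shift:
Δλ = λ_C(1 - cos(118°))
Δλ = 2.4263 × (1 - cos(118°))
Δλ = 3.5654 pm

Initial wavelength:
λ = λ' - Δλ = 24.1951 - 3.5654 = 20.6297 pm

Initial energy:
E = hc/λ = 1239.842 / 20.6297 = 60.1000 keV

(Intermediate values are shown rounded; full precision is carried through to the final answer.)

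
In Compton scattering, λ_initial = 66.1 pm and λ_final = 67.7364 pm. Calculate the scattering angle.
71.00°

First find the wavelength shift:
Δλ = λ' - λ = 67.7364 - 66.1 = 1.6364 pm

Using Δλ = λ_C(1 - cos θ), with λ_C = h/(m_e·c) ≈ 2.42631024 pm:
cos θ = 1 - Δλ/λ_C
cos θ = 1 - 1.6364/2.42631024
cos θ = 0.325560

θ = arccos(0.325560)
θ = 71.00°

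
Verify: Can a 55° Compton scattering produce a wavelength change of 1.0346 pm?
Yes, consistent

Calculate the expected shift for θ = 55°:

Δλ_expected = λ_C(1 - cos(55°))
Δλ_expected = 2.4263 × (1 - cos(55°))
Δλ_expected = 2.4263 × 0.4264
Δλ_expected = 1.0346 pm

Given shift: 1.0346 pm
Expected shift: 1.0346 pm
Difference: 0.0000 pm

The values match. This is consistent with Compton scattering at the stated angle.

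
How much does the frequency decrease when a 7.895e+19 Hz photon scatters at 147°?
4.265e+19 Hz (decrease)

Convert frequency to wavelength (c = 299792458 m/s):
λ₀ = c/f₀ = 299792458/7.895e+19 = 3.7972446e-12 m = 3.7972 pm

Calculate Compton shift:
Δλ = λ_C(1 - cos(147°)) = 4.4612 pm

Final wavelength:
λ' = λ₀ + Δλ = 3.7972 + 4.4612 = 8.2584 pm

Final frequency:
f' = c/λ' = 299792458/8.2584298e-12 = 3.6301387e+19 Hz

Frequency shift (decrease):
Δf = f₀ - f' = 7.895e+19 - 3.6301387e+19 = 4.265e+19 Hz

(Intermediate values are shown rounded; full precision is carried through to the final answer.)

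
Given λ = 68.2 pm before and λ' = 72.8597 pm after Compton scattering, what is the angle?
157.00°

First find the wavelength shift:
Δλ = λ' - λ = 72.8597 - 68.2 = 4.6597 pm

Using Δλ = λ_C(1 - cos θ), with λ_C = h/(m_e·c) ≈ 2.42631024 pm:
cos θ = 1 - Δλ/λ_C
cos θ = 1 - 4.6597/2.42631024
cos θ = -0.920488

θ = arccos(-0.920488)
θ = 157.00°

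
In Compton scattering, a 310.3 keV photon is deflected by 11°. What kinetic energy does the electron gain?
3.4237 keV

By energy conservation: K_e = E_initial - E_final

First find the scattered photon energy:
Initial wavelength: λ = hc/E = 3.9956 pm
Compton shift: Δλ = λ_C(1 - cos(11°)) = 0.0446 pm
Final wavelength: λ' = 3.9956 + 0.0446 = 4.0402 pm
Final photon energy: E' = hc/λ' = 306.8763 keV

Electron kinetic energy:
K_e = E - E' = 310.3000 - 306.8763 = 3.4237 keV

(Intermediate values are shown rounded; full precision is carried through to the final answer.)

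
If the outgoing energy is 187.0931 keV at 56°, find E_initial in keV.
223.1000 keV

Convert final energy to wavelength (hc ≈ 1239.842 keV·pm):
λ' = hc/E' = 1239.842 / 187.0931 = 6.6269 pm

Calculate the Compton shift:
Δλ = λ_C(1 - cos(56°))
Δλ = 2.4263 × (1 - cos(56°))
Δλ = 1.0695 pm

Initial wavelength:
λ = λ' - Δλ = 6.6269 - 1.0695 = 5.5573 pm

Initial energy:
E = hc/λ = 1239.842 / 5.5573 = 223.1000 keV

(Intermediate values are shown rounded; full precision is carried through to the final answer.)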